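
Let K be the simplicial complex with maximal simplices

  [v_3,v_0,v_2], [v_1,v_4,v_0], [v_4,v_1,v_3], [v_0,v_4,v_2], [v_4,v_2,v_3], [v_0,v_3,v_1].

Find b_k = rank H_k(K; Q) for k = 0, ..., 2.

b_0 = 1, b_1 = 0, b_2 = 1.

Fix the vertex order v_0 < v_1 < v_2 < v_3 < v_4 and write every simplex with vertices in increasing order. Then dim K = 2 and the simplices of K are:

  0-simplices (5): [v_0], [v_1], [v_2], [v_3], [v_4]
  1-simplices (9): [v_0,v_1], [v_0,v_2], [v_0,v_3], [v_0,v_4], [v_1,v_3], [v_1,v_4], [v_2,v_3], [v_2,v_4], [v_3,v_4]
  2-simplices (6): [v_0,v_1,v_3], [v_0,v_1,v_4], [v_0,v_2,v_3], [v_0,v_2,v_4], [v_1,v_3,v_4], [v_2,v_3,v_4]

giving chain groups C_0 ≅ Z^5, C_1 ≅ Z^9, C_2 ≅ Z^6.

∂_1: C_1 → C_0 maps an edge to its endpoints' difference, ∂[p,q] = q − p. For instance
  ∂[v_0,v_4] = [v_4] − [v_0].
This gives a 5×9 integer matrix of rank 4; reducing to Smith normal form yields diagonal entries (1,1,1,1).

Boundary ∂_2: C_2 → C_1 sends each 2-simplex [p,q,r] to [q,r] − [p,r] + [p,q]. For instance
  ∂[v_0,v_1,v_4] = [v_1,v_4] − [v_0,v_4] + [v_0,v_1],
  ∂[v_0,v_1,v_3] = [v_1,v_3] − [v_0,v_3] + [v_0,v_1].
As a 9×6 matrix over Z this has rank 5, with invariant factors (1,1,1,1,1).

Reading off H_k = ker ∂_k / im ∂_{k+1}:

  H_0: rank C_0 − rank ∂_1 = 5 − 4 = 1, and the invariant factors of ∂_1 are all 1, so H_0 ≅ Z.
  H_1: rank ker ∂_1 − rank ∂_2 = (9 − 4) − 5 = 0, and the invariant factors of ∂_2 are all 1, so H_1 ≅ 0.
  H_2: rank ker ∂_2 − rank ∂_3 = (6 − 5) − 0 = 1, and there is no ∂_3, so H_2 ≅ Z.

As a check, the Euler characteristic is 5 − 9 + 6 = 2, which agrees with 1 − 0 + 1 = 2.

Hence the Betti numbers are b_0 = 1, b_1 = 0, b_2 = 1.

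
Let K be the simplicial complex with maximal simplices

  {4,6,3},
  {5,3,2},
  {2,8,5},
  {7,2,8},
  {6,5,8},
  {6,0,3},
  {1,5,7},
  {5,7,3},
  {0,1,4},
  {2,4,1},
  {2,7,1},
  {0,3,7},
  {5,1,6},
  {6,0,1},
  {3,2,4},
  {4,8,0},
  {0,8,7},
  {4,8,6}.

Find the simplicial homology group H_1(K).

H_1 = Z ⊕ Z_2.

Order the vertices as 0 < 1 < 2 < 3 < 4 < 5 < 6 < 7 < 8. Listing each simplex with vertices in this order, K has dimension 2 with simplices:

  0-simplices (9): [0], [1], [2], [3], [4], [5], [6], [7], [8]
  1-simplices (27): (27 of them)
  2-simplices (18): [0,1,4], [0,1,6], [0,3,6], [0,3,7], [0,4,8], [0,7,8], [1,2,4], [1,2,7], [1,5,6], [1,5,7], [2,3,4], [2,3,5], [2,5,8], [2,7,8], [3,4,6], [3,5,7], [4,6,8], [5,6,8]

so the chain groups are C_0 ≅ Z^9, C_1 ≅ Z^27, C_2 ≅ Z^18.

Boundary ∂_1: C_1 → C_0 is given by ∂[p,q] = [q] − [p]. For instance
  ∂[1,2] = [2] − [1].
As a 9×27 matrix over Z this has rank 8, with invariant factors (1,1,1,1,1,1,1,1).

∂_2: C_2 → C_1 maps a triangle to the signed sum of its edges. For instance
  ∂[4,6,8] = [6,8] − [4,8] + [4,6],
  ∂[0,3,6] = [3,6] − [0,6] + [0,3].
As a 27×18 matrix over Z this has rank 18, with invariant factors (1,1,1,1,1,1,1,1,1,1,1,1,1,1,1,1,1,2).

Now H_k = ker ∂_k / im ∂_{k+1}, so:

  H_1: rank ker ∂_1 − rank ∂_2 = (27 − 8) − 18 = 1, and ∂_2 has invariant factor 2 > 1, so H_1 = Z ⊕ Z_2.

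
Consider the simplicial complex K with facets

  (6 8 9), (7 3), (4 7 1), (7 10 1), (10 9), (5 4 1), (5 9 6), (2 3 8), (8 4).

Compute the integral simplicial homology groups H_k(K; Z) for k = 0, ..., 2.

H_0 = Z,  H_1 = Z^3,  H_2 = 0.

We work with the vertex ordering 1 < 2 < 3 < 4 < 5 < 6 < 7 < 8 < 9 < 10. The simplices of K, each written with vertices in increasing order, are:

  0-simplices (10): [1], [2], [3], [4], [5], [6], [7], [8], [9], [10]
  1-simplices (18): [1,4], [1,5], [1,7], [1,10], [2,3], [2,8], [3,7], [3,8], [4,5], [4,7], [4,8], [5,6], [5,9], [6,8], [6,9], [7,10], [8,9], [9,10]
  2-simplices (6): [1,4,5], [1,4,7], [1,7,10], [2,3,8], [5,6,9], [6,8,9]

so the chain groups are C_0 ≅ Z^10, C_1 ≅ Z^18, C_2 ≅ Z^6.

∂_1: C_1 → C_0 is given by ∂[p,q] = [q] − [p].
The resulting 10×18 matrix has rank 9, and its Smith normal form has invariant factors (1,1,1,1,1,1,1,1,1).

Boundary ∂_2: C_2 → C_1 acts by ∂[p,q,r] = [q,r] − [p,r] + [p,q]. For instance
  ∂[1,4,5] = [4,5] − [1,5] + [1,4],
  ∂[6,8,9] = [8,9] − [6,9] + [6,8].
This gives a 18×6 integer matrix of rank 6; reducing to Smith normal form yields diagonal entries (1,1,1,1,1,1).

From H_k ≅ ker(∂_k) / im(∂_{k+1}) we obtain:

  H_0: rank C_0 − rank ∂_1 = 10 − 9 = 1, and the invariant factors of ∂_1 are all 1, so H_0 = Z.
  H_1: rank ker ∂_1 − rank ∂_2 = (18 − 9) − 6 = 3, and the invariant factors of ∂_2 are all 1, so H_1 = Z^3.
  H_2: rank ker ∂_2 − rank ∂_3 = (6 − 6) − 0 = 0, and there is no ∂_3, so H_2 = 0.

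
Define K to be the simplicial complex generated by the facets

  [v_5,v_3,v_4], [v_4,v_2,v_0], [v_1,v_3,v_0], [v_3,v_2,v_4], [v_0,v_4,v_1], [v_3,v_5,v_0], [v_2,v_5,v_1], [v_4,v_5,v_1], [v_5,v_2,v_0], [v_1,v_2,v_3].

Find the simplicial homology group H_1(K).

H_1 = Z/2Z.

Fix the vertex order v_0 < v_1 < v_2 < v_3 < v_4 < v_5 and write every simplex with vertices in increasing order. Then dim K = 2 and the simplices of K are:

  0-simplices (6): [v_0], [v_1], [v_2], [v_3], [v_4], [v_5]
  1-simplices (15): (15 of them)
  2-simplices (10): [v_0,v_1,v_3], [v_0,v_1,v_4], [v_0,v_2,v_4], [v_0,v_2,v_5], [v_0,v_3,v_5], [v_1,v_2,v_3], [v_1,v_2,v_5], [v_1,v_4,v_5], [v_2,v_3,v_4], [v_3,v_4,v_5]

so the chain groups are C_0 ≅ Z^6, C_1 ≅ Z^15, C_2 ≅ Z^10.

Boundary ∂_1: C_1 → C_0 is given by ∂[p,q] = [q] − [p].
The resulting 6×15 matrix has rank 5, and its Smith normal form has invariant factors (1,1,1,1,1).

Boundary ∂_2: C_2 → C_1 sends each 2-simplex [p,q,r] to [q,r] − [p,r] + [p,q]. For instance
  ∂[v_1,v_2,v_5] = [v_2,v_5] − [v_1,v_5] + [v_1,v_2],
  ∂[v_0,v_1,v_4] = [v_1,v_4] − [v_0,v_4] + [v_0,v_1].
The 15×10 boundary matrix has rank 10 and Smith normal form diag(1,1,1,1,1,1,1,1,1,2).

From H_k ≅ ker(∂_k) / im(∂_{k+1}) we obtain:

  H_1: rank ker ∂_1 − rank ∂_2 = (15 − 5) − 10 = 0, and ∂_2 has invariant factor 2 > 1, so H_1 = Z/2Z.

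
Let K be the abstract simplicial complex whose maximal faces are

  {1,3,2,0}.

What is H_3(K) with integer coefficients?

H_3 = 0.

We work with the vertex ordering 0 < 1 < 2 < 3. The simplices of K, each written with vertices in increasing order, are:

  0-simplices (4): [0], [1], [2], [3]
  1-simplices (6): [0,1], [0,2], [0,3], [1,2], [1,3], [2,3]
  2-simplices (4): [0,1,2], [0,1,3], [0,2,3], [1,2,3]
  3-simplices (1): [0,1,2,3]

so the chain groups are C_0 ≅ Z^4, C_1 ≅ Z^6, C_2 ≅ Z^4, C_3 ≅ Z^1.

The boundary map ∂_1: C_1 → C_0 is given by ∂[p,q] = [q] − [p]. For instance
  ∂[0,1] = [1] − [0].
The resulting 4×6 matrix has rank 3, and its Smith normal form has invariant factors (1,1,1).

The boundary map ∂_2: C_2 → C_1 sends each 2-simplex [p,q,r] to [q,r] − [p,r] + [p,q]. For instance
  ∂[0,1,3] = [1,3] − [0,3] + [0,1],
  ∂[0,2,3] = [2,3] − [0,3] + [0,2].
This gives a 6×4 integer matrix of rank 3; reducing to Smith normal form yields diagonal entries (1,1,1).

The boundary map ∂_3: C_3 → C_2 sends each 3-simplex σ to the alternating sum Σ_i (−1)^i (σ with its i-th vertex removed). For instance
  ∂[0,1,2,3] = [1,2,3] − [0,2,3] + [0,1,3] − [0,1,2].
The 4×1 boundary matrix has rank 1 and Smith normal form diag(1).

Computing H_k = (kernel of ∂_k) / (image of ∂_{k+1}):

  H_3: rank ker ∂_3 − rank ∂_4 = (1 − 1) − 0 = 0, and there is no ∂_4, so H_3 = 0.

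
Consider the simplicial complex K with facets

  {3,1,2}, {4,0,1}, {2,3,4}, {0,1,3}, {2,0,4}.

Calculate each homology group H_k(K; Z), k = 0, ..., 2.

Take the total order 0 < 1 < 2 < 3 < 4 on the vertex set. Then K (dimension 2) consists of the simplices:

  0-simplices (5): [0], [1], [2], [3], [4]
  1-simplices (10): [0,1], [0,2], [0,3], [0,4], [1,2], [1,3], [1,4], [2,3], [2,4], [3,4]
  2-simplices (5): [0,1,3], [0,1,4], [0,2,4], [1,2,3], [2,3,4]

so the chain groups are C_0 ≅ Z^5, C_1 ≅ Z^10, C_2 ≅ Z^5.

Boundary ∂_1: C_1 → C_0 sends each edge [p,q] (with p < q) to q − p.
As a 5×10 matrix over Z this has rank 4, with invariant factors (1,1,1,1).

∂_2: C_2 → C_1 acts by ∂[p,q,r] = [q,r] − [p,r] + [p,q]. For instance
  ∂[0,2,4] = [2,4] − [0,4] + [0,2],
  ∂[2,3,4] = [3,4] − [2,4] + [2,3].
This gives a 10×5 integer matrix of rank 5; reducing to Smith normal form yields diagonal entries (1,1,1,1,1).

Reading off H_k = ker ∂_k / im ∂_{k+1}:

  H_0: rank C_0 − rank ∂_1 = 5 − 4 = 1, and the invariant factors of ∂_1 are all 1, so H_0 ≅ Z.
  H_1: rank ker ∂_1 − rank ∂_2 = (10 − 4) − 5 = 1, and the invariant factors of ∂_2 are all 1, so H_1 ≅ Z.
  H_2: rank ker ∂_2 − rank ∂_3 = (5 − 5) − 0 = 0, and there is no ∂_3, so H_2 ≅ 0.

H_0 ≅ Z,  H_1 ≅ Z,  H_2 = 0.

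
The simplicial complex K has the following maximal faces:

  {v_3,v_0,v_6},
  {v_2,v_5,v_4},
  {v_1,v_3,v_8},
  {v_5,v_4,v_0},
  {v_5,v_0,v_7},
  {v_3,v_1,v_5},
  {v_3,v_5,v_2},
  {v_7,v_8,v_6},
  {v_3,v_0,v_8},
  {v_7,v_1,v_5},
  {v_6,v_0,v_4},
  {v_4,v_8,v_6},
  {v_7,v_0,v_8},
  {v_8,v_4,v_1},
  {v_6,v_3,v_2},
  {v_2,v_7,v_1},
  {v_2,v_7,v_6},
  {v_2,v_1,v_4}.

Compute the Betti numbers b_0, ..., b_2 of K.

b_0 = 1, b_1 = 1, b_2 = 0.

Take the total order v_0 < v_1 < v_2 < v_3 < v_4 < v_5 < v_6 < v_7 < v_8 on the vertex set. Then K (dimension 2) consists of the simplices:

  0-simplices (9): [v_0], [v_1], [v_2], [v_3], [v_4], [v_5], [v_6], [v_7], [v_8]
  1-simplices (27): (27 of them)
  2-simplices (18): (18 of them)

giving chain groups C_0 ≅ Z^9, C_1 ≅ Z^27, C_2 ≅ Z^18.

The boundary map ∂_1: C_1 → C_0 sends each edge [p,q] (with p < q) to q − p.
The resulting 9×27 matrix has rank 8, and its Smith normal form has invariant factors (1,1,1,1,1,1,1,1).

∂_2: C_2 → C_1 acts by ∂[p,q,r] = [q,r] − [p,r] + [p,q]. For instance
  ∂[v_1,v_5,v_7] = [v_5,v_7] − [v_1,v_7] + [v_1,v_5],
  ∂[v_6,v_7,v_8] = [v_7,v_8] − [v_6,v_8] + [v_6,v_7].
The 27×18 boundary matrix has rank 18 and Smith normal form diag(1,1,1,1,1,1,1,1,1,1,1,1,1,1,1,1,1,2).

Computing H_k = (kernel of ∂_k) / (image of ∂_{k+1}):

  H_0: rank C_0 − rank ∂_1 = 9 − 8 = 1, and the invariant factors of ∂_1 are all 1, so H_0 ≅ Z.
  H_1: rank ker ∂_1 − rank ∂_2 = (27 − 8) − 18 = 1, and ∂_2 has invariant factor 2 > 1, so H_1 ≅ Z ⊕ Z/2.
  H_2: rank ker ∂_2 − rank ∂_3 = (18 − 18) − 0 = 0, and there is no ∂_3, so H_2 ≅ 0.

Hence the Betti numbers are b_0 = 1, b_1 = 1, b_2 = 0.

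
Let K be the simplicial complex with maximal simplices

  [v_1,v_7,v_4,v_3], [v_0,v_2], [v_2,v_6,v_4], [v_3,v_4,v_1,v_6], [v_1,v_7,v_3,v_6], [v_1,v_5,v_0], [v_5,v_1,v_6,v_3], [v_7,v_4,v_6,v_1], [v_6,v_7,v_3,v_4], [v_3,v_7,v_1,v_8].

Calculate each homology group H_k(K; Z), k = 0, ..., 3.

H_0 ≅ Z,  H_1 ≅ Z,  H_2 = 0,  H_3 ≅ Z.

We work with the vertex ordering v_0 < v_1 < v_2 < v_3 < v_4 < v_5 < v_6 < v_7 < v_8. The simplices of K, each written with vertices in increasing order, are:

  0-simplices (9): [v_0], [v_1], [v_2], [v_3], [v_4], [v_5], [v_6], [v_7], [v_8]
  1-simplices (21): (21 of them)
  2-simplices (18): (18 of them)
  3-simplices (7): [v_1,v_3,v_4,v_6], [v_1,v_3,v_4,v_7], [v_1,v_3,v_5,v_6], [v_1,v_3,v_6,v_7], [v_1,v_3,v_7,v_8], [v_1,v_4,v_6,v_7], [v_3,v_4,v_6,v_7]

Hence C_0 ≅ Z^9, C_1 ≅ Z^21, C_2 ≅ Z^18, C_3 ≅ Z^7.

The boundary map ∂_1: C_1 → C_0 maps an edge to its endpoints' difference, ∂[p,q] = q − p. For instance
  ∂[v_1,v_4] = [v_4] − [v_1].
This gives a 9×21 integer matrix of rank 8; reducing to Smith normal form yields diagonal entries (1,1,1,1,1,1,1,1).

∂_2: C_2 → C_1 acts by ∂[p,q,r] = [q,r] − [p,r] + [p,q]. For instance
  ∂[v_3,v_7,v_8] = [v_7,v_8] − [v_3,v_8] + [v_3,v_7],
  ∂[v_1,v_6,v_7] = [v_6,v_7] − [v_1,v_7] + [v_1,v_6].
The resulting 21×18 matrix has rank 12, and its Smith normal form has invariant factors (1,1,1,1,1,1,1,1,1,1,1,1).

∂_3: C_3 → C_2 sends each 3-simplex σ to the alternating sum Σ_i (−1)^i (σ with its i-th vertex removed). For instance
  ∂[v_3,v_4,v_6,v_7] = [v_4,v_6,v_7] − [v_3,v_6,v_7] + [v_3,v_4,v_7] − [v_3,v_4,v_6],
  ∂[v_1,v_3,v_4,v_6] = [v_3,v_4,v_6] − [v_1,v_4,v_6] + [v_1,v_3,v_6] − [v_1,v_3,v_4].
As a 18×7 matrix over Z this has rank 6, with invariant factors (1,1,1,1,1,1).

Reading off H_k = ker ∂_k / im ∂_{k+1}:

  H_0: rank C_0 − rank ∂_1 = 9 − 8 = 1, and the invariant factors of ∂_1 are all 1, so H_0 = Z.
  H_1: rank ker ∂_1 − rank ∂_2 = (21 − 8) − 12 = 1, and the invariant factors of ∂_2 are all 1, so H_1 = Z.
  H_2: rank ker ∂_2 − rank ∂_3 = (18 − 12) − 6 = 0, and the invariant factors of ∂_3 are all 1, so H_2 = 0.
  H_3: rank ker ∂_3 − rank ∂_4 = (7 − 6) − 0 = 1, and there is no ∂_4, so H_3 = Z.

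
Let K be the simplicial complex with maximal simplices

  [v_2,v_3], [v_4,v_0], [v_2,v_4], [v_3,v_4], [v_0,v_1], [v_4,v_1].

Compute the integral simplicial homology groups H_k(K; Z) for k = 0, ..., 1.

H_0 ≅ Z,  H_1 ≅ Z^2.

Fix the vertex order v_0 < v_1 < v_2 < v_3 < v_4 and write every simplex with vertices in increasing order. Then dim K = 1 and the simplices of K are:

  0-simplices (5): [v_0], [v_1], [v_2], [v_3], [v_4]
  1-simplices (6): [v_0,v_1], [v_0,v_4], [v_1,v_4], [v_2,v_3], [v_2,v_4], [v_3,v_4]

Hence C_0 ≅ Z^5, C_1 ≅ Z^6.

∂_1: C_1 → C_0 maps an edge to its endpoints' difference, ∂[p,q] = q − p. For instance
  ∂[v_3,v_4] = [v_4] − [v_3].
This gives a 5×6 integer matrix of rank 4; reducing to Smith normal form yields diagonal entries (1,1,1,1).

Computing H_k = (kernel of ∂_k) / (image of ∂_{k+1}):

  H_0: rank C_0 − rank ∂_1 = 5 − 4 = 1, and the invariant factors of ∂_1 are all 1, so H_0 ≅ Z.
  H_1: rank ker ∂_1 − rank ∂_2 = (6 − 4) − 0 = 2, and there is no ∂_2, so H_1 ≅ Z^2.

As a check, the Euler characteristic is 5 − 6 = -1, which agrees with 1 − 2 = -1.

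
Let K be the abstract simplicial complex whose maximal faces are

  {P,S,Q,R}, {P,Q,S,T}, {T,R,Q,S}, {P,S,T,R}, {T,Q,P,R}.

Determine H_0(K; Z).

Fix the vertex order P < Q < R < S < T and write every simplex with vertices in increasing order. Then dim K = 3 and the simplices of K are:

  0-simplices (5): P, Q, R, S, T
  1-simplices (10): PQ, PR, PS, PT, QR, QS, QT, RS, RT, ST
  2-simplices (10): PQR, PQS, PQT, PRS, PRT, PST, QRS, QRT, QST, RST
  3-simplices (5): PQRS, PQRT, PQST, PRST, QRST

so the chain groups are C_0 ≅ Z^5, C_1 ≅ Z^10, C_2 ≅ Z^10, C_3 ≅ Z^5.

∂_1: C_1 → C_0 is given by ∂[p,q] = [q] − [p]. For instance
  ∂PQ = Q − P.
The 5×10 boundary matrix has rank 4 and Smith normal form diag(1,1,1,1).

The boundary map ∂_2: C_2 → C_1 maps a triangle to the signed sum of its edges. For instance
  ∂PQR = QR − PR + PQ,
  ∂PQS = QS − PS + PQ.
The resulting 10×10 matrix has rank 6, and its Smith normal form has invariant factors (1,1,1,1,1,1).

The boundary map ∂_3: C_3 → C_2 sends each 3-simplex σ to the alternating sum Σ_i (−1)^i (σ with its i-th vertex removed). For instance
  ∂PQRT = QRT − PRT + PQT − PQR,
  ∂PRST = RST − PST + PRT − PRS.
This gives a 10×5 integer matrix of rank 4; reducing to Smith normal form yields diagonal entries (1,1,1,1).

Now H_k = ker ∂_k / im ∂_{k+1}, so:

  H_0: rank C_0 − rank ∂_1 = 5 − 4 = 1, and the invariant factors of ∂_1 are all 1, so H_0 ≅ Z.

H_0 = Z.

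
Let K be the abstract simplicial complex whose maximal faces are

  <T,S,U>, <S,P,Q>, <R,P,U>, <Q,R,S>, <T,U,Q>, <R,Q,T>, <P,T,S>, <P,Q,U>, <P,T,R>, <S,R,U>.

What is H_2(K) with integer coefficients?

H_2 = 0.

We work with the vertex ordering P < Q < R < S < T < U. The simplices of K, each written with vertices in increasing order, are:

  0-simplices (6): P, Q, R, S, T, U
  1-simplices (15): PQ, PR, PS, PT, PU, QR, QS, QT, QU, RS, RT, RU, ST, SU, TU
  2-simplices (10): PQS, PQU, PRT, PRU, PST, QRS, QRT, QTU, RSU, STU

so the chain groups are C_0 ≅ Z^6, C_1 ≅ Z^15, C_2 ≅ Z^10.

∂_1: C_1 → C_0 is given by ∂[p,q] = [q] − [p]. For instance
  ∂ST = T − S.
This gives a 6×15 integer matrix of rank 5; reducing to Smith normal form yields diagonal entries (1,1,1,1,1).

Boundary ∂_2: C_2 → C_1 sends each 2-simplex [p,q,r] to [q,r] − [p,r] + [p,q]. For instance
  ∂QRT = RT − QT + QR,
  ∂PRT = RT − PT + PR.
The 15×10 boundary matrix has rank 10 and Smith normal form diag(1,1,1,1,1,1,1,1,1,2).

Reading off H_k = ker ∂_k / im ∂_{k+1}:

  H_2: rank ker ∂_2 − rank ∂_3 = (10 − 10) − 0 = 0, and there is no ∂_3, so H_2 = 0.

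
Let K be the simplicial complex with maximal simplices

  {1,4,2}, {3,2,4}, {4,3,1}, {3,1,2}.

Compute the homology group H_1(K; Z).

Order the vertices as 1 < 2 < 3 < 4. Listing each simplex with vertices in this order, K has dimension 2 with simplices:

  0-simplices (4): [1], [2], [3], [4]
  1-simplices (6): [1,2], [1,3], [1,4], [2,3], [2,4], [3,4]
  2-simplices (4): [1,2,3], [1,2,4], [1,3,4], [2,3,4]

Hence C_0 ≅ Z^4, C_1 ≅ Z^6, C_2 ≅ Z^4.

Boundary ∂_1: C_1 → C_0 is given by ∂[p,q] = [q] − [p]. For instance
  ∂[3,4] = [4] − [3].
The resulting 4×6 matrix has rank 3, and its Smith normal form has invariant factors (1,1,1).

∂_2: C_2 → C_1 sends each 2-simplex [p,q,r] to [q,r] − [p,r] + [p,q]. For instance
  ∂[1,2,4] = [2,4] − [1,4] + [1,2],
  ∂[1,3,4] = [3,4] − [1,4] + [1,3].
As a 6×4 matrix over Z this has rank 3, with invariant factors (1,1,1).

Reading off H_k = ker ∂_k / im ∂_{k+1}:

  H_1: rank ker ∂_1 − rank ∂_2 = (6 − 3) − 3 = 0, and the invariant factors of ∂_2 are all 1, so H_1 = 0.

H_1 ≅ 0.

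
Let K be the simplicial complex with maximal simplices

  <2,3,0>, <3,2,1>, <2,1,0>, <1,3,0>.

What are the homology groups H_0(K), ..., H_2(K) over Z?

H_0 ≅ Z,  H_1 = 0,  H_2 ≅ Z.

Fix the vertex order 0 < 1 < 2 < 3 and write every simplex with vertices in increasing order. Then dim K = 2 and the simplices of K are:

  0-simplices (4): [0], [1], [2], [3]
  1-simplices (6): [0,1], [0,2], [0,3], [1,2], [1,3], [2,3]
  2-simplices (4): [0,1,2], [0,1,3], [0,2,3], [1,2,3]

giving chain groups C_0 ≅ Z^4, C_1 ≅ Z^6, C_2 ≅ Z^4.

∂_1: C_1 → C_0 is given by ∂[p,q] = [q] − [p].
The resulting 4×6 matrix has rank 3, and its Smith normal form has invariant factors (1,1,1).

Boundary ∂_2: C_2 → C_1 maps a triangle to the signed sum of its edges. For instance
  ∂[0,1,3] = [1,3] − [0,3] + [0,1],
  ∂[1,2,3] = [2,3] − [1,3] + [1,2].
The resulting 6×4 matrix has rank 3, and its Smith normal form has invariant factors (1,1,1).

Computing H_k = (kernel of ∂_k) / (image of ∂_{k+1}):

  H_0: rank C_0 − rank ∂_1 = 4 − 3 = 1, and the invariant factors of ∂_1 are all 1, so H_0 ≅ Z.
  H_1: rank ker ∂_1 − rank ∂_2 = (6 − 3) − 3 = 0, and the invariant factors of ∂_2 are all 1, so H_1 ≅ 0.
  H_2: rank ker ∂_2 − rank ∂_3 = (4 − 3) − 0 = 1, and there is no ∂_3, so H_2 ≅ Z.

(K is a triangulation of the 2-sphere S^2.)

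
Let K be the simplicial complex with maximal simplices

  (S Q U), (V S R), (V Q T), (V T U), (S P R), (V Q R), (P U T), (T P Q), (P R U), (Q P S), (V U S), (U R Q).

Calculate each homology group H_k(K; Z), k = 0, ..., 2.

H_0 = Z,  H_1 = Z/2Z,  H_2 = 0.

Order the vertices as P < Q < R < S < T < U < V. Listing each simplex with vertices in this order, K has dimension 2 with simplices:

  0-simplices (7): P, Q, R, S, T, U, V
  1-simplices (18): PQ, PR, PS, PT, PU, QR, QS, QT, QU, QV, RS, RU, RV, SU, SV, TU, TV, UV
  2-simplices (12): PQS, PQT, PRS, PRU, PTU, QRU, QRV, QSU, QTV, RSV, SUV, TUV

giving chain groups C_0 ≅ Z^7, C_1 ≅ Z^18, C_2 ≅ Z^12.

The boundary map ∂_1: C_1 → C_0 maps an edge to its endpoints' difference, ∂[p,q] = q − p. For instance
  ∂PQ = Q − P.
The 7×18 boundary matrix has rank 6 and Smith normal form diag(1,1,1,1,1,1).

∂_2: C_2 → C_1 acts by ∂[p,q,r] = [q,r] − [p,r] + [p,q]. For instance
  ∂QSU = SU − QU + QS,
  ∂QTV = TV − QV + QT.
The resulting 18×12 matrix has rank 12, and its Smith normal form has invariant factors (1,1,1,1,1,1,1,1,1,1,1,2).

Now H_k = ker ∂_k / im ∂_{k+1}, so:

  H_0: rank C_0 − rank ∂_1 = 7 − 6 = 1, and the invariant factors of ∂_1 are all 1, so H_0 = Z.
  H_1: rank ker ∂_1 − rank ∂_2 = (18 − 6) − 12 = 0, and ∂_2 has invariant factor 2 > 1, so H_1 = Z/2Z.
  H_2: rank ker ∂_2 − rank ∂_3 = (12 − 12) − 0 = 0, and there is no ∂_3, so H_2 = 0.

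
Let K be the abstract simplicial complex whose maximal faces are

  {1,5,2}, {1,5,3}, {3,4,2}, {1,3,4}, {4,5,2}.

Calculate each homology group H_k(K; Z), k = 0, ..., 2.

We work with the vertex ordering 1 < 2 < 3 < 4 < 5. The simplices of K, each written with vertices in increasing order, are:

  0-simplices (5): [1], [2], [3], [4], [5]
  1-simplices (10): [1,2], [1,3], [1,4], [1,5], [2,3], [2,4], [2,5], [3,4], [3,5], [4,5]
  2-simplices (5): [1,2,5], [1,3,4], [1,3,5], [2,3,4], [2,4,5]

giving chain groups C_0 ≅ Z^5, C_1 ≅ Z^10, C_2 ≅ Z^5.

∂_1: C_1 → C_0 maps an edge to its endpoints' difference, ∂[p,q] = q − p. For instance
  ∂[1,2] = [2] − [1].
The resulting 5×10 matrix has rank 4, and its Smith normal form has invariant factors (1,1,1,1).

∂_2: C_2 → C_1 maps a triangle to the signed sum of its edges. For instance
  ∂[1,2,5] = [2,5] − [1,5] + [1,2],
  ∂[1,3,4] = [3,4] − [1,4] + [1,3].
This gives a 10×5 integer matrix of rank 5; reducing to Smith normal form yields diagonal entries (1,1,1,1,1).

From H_k ≅ ker(∂_k) / im(∂_{k+1}) we obtain:

  H_0: rank C_0 − rank ∂_1 = 5 − 4 = 1, and the invariant factors of ∂_1 are all 1, so H_0 = Z.
  H_1: rank ker ∂_1 − rank ∂_2 = (10 − 4) − 5 = 1, and the invariant factors of ∂_2 are all 1, so H_1 = Z.
  H_2: rank ker ∂_2 − rank ∂_3 = (5 − 5) − 0 = 0, and there is no ∂_3, so H_2 = 0.

H_0 ≅ Z,  H_1 ≅ Z,  H_2 = 0.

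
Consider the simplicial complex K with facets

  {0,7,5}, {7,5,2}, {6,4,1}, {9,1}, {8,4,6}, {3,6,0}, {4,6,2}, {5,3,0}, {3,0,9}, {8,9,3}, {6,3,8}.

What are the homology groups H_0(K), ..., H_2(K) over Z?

H_0 ≅ Z,  H_1 ≅ Z^2,  H_2 = 0.

Order the vertices as 0 < 1 < 2 < 3 < 4 < 5 < 6 < 7 < 8 < 9. Listing each simplex with vertices in this order, K has dimension 2 with simplices:

  0-simplices (10): [0], [1], [2], [3], [4], [5], [6], [7], [8], [9]
  1-simplices (21): [0,3], [0,5], [0,6], [0,7], [0,9], [1,4], [1,6], [1,9], [2,4], [2,5], [2,6], [2,7], [3,5], [3,6], [3,8], [3,9], [4,6], [4,8], [5,7], [6,8], [8,9]
  2-simplices (10): [0,3,5], [0,3,6], [0,3,9], [0,5,7], [1,4,6], [2,4,6], [2,5,7], [3,6,8], [3,8,9], [4,6,8]

giving chain groups C_0 ≅ Z^10, C_1 ≅ Z^21, C_2 ≅ Z^10.

Boundary ∂_1: C_1 → C_0 maps an edge to its endpoints' difference, ∂[p,q] = q − p.
The 10×21 boundary matrix has rank 9 and Smith normal form diag(1,1,1,1,1,1,1,1,1).

Boundary ∂_2: C_2 → C_1 acts by ∂[p,q,r] = [q,r] − [p,r] + [p,q]. For instance
  ∂[1,4,6] = [4,6] − [1,6] + [1,4],
  ∂[4,6,8] = [6,8] − [4,8] + [4,6].
The resulting 21×10 matrix has rank 10, and its Smith normal form has invariant factors (1,1,1,1,1,1,1,1,1,1).

Now H_k = ker ∂_k / im ∂_{k+1}, so:

  H_0: rank C_0 − rank ∂_1 = 10 − 9 = 1, and the invariant factors of ∂_1 are all 1, so H_0 = Z.
  H_1: rank ker ∂_1 − rank ∂_2 = (21 − 9) − 10 = 2, and the invariant factors of ∂_2 are all 1, so H_1 = Z^2.
  H_2: rank ker ∂_2 − rank ∂_3 = (10 − 10) − 0 = 0, and there is no ∂_3, so H_2 = 0.

As a check, the Euler characteristic is 10 − 21 + 10 = -1, which agrees with 1 − 2 + 0 = -1.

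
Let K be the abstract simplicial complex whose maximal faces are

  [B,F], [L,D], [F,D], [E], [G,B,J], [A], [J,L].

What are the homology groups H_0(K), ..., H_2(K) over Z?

Order the vertices as A < B < D < E < F < G < J < L. Listing each simplex with vertices in this order, K has dimension 2 with simplices:

  0-simplices (8): A, B, D, E, F, G, J, L
  1-simplices (7): BF, BG, BJ, DF, DL, GJ, JL
  2-simplices (1): BGJ

Hence C_0 ≅ Z^8, C_1 ≅ Z^7, C_2 ≅ Z^1.

The boundary map ∂_1: C_1 → C_0 is given by ∂[p,q] = [q] − [p].
The resulting 8×7 matrix has rank 5, and its Smith normal form has invariant factors (1,1,1,1,1).

Boundary ∂_2: C_2 → C_1 maps a triangle to the signed sum of its edges. For instance
  ∂BGJ = GJ − BJ + BG.
The 7×1 boundary matrix has rank 1 and Smith normal form diag(1).

Computing H_k = (kernel of ∂_k) / (image of ∂_{k+1}):

  H_0: rank C_0 − rank ∂_1 = 8 − 5 = 3, and the invariant factors of ∂_1 are all 1, so H_0 ≅ Z^3.
  H_1: rank ker ∂_1 − rank ∂_2 = (7 − 5) − 1 = 1, and the invariant factors of ∂_2 are all 1, so H_1 ≅ Z.
  H_2: rank ker ∂_2 − rank ∂_3 = (1 − 1) − 0 = 0, and there is no ∂_3, so H_2 ≅ 0.

H_0 ≅ Z^3,  H_1 ≅ Z,  H_2 = 0.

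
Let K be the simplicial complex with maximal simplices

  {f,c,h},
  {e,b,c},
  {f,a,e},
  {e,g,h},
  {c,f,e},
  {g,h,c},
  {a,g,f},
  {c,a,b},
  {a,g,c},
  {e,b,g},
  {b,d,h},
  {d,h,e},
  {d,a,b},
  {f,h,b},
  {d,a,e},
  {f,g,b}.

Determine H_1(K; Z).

H_1 = Z^2.

Fix the vertex order a < b < c < d < e < f < g < h and write every simplex with vertices in increasing order. Then dim K = 2 and the simplices of K are:

  0-simplices (8): a, b, c, d, e, f, g, h
  1-simplices (24): ab, ac, ad, ae, af, ag, bc, bd, be, bf, bg, bh, ce, cf, cg, ch, de, dh, ef, eg, eh, fg, fh, gh
  2-simplices (16): abc, abd, acg, ade, aef, afg, bce, bdh, beg, bfg, bfh, cef, cfh, cgh, deh, egh

Hence C_0 ≅ Z^8, C_1 ≅ Z^24, C_2 ≅ Z^16.

Boundary ∂_1: C_1 → C_0 is given by ∂[p,q] = [q] − [p]. For instance
  ∂ad = d − a.
The resulting 8×24 matrix has rank 7, and its Smith normal form has invariant factors (1,1,1,1,1,1,1).

Boundary ∂_2: C_2 → C_1 maps a triangle to the signed sum of its edges. For instance
  ∂aef = ef − af + ae,
  ∂ade = de − ae + ad.
The resulting 24×16 matrix has rank 15, and its Smith normal form has invariant factors (1,1,1,1,1,1,1,1,1,1,1,1,1,1,1).

From H_k ≅ ker(∂_k) / im(∂_{k+1}) we obtain:

  H_1: rank ker ∂_1 − rank ∂_2 = (24 − 7) − 15 = 2, and the invariant factors of ∂_2 are all 1, so H_1 ≅ Z^2.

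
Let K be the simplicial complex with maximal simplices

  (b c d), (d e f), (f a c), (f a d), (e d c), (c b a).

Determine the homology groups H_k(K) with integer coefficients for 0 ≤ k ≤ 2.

Fix the vertex order a < b < c < d < e < f and write every simplex with vertices in increasing order. Then dim K = 2 and the simplices of K are:

  0-simplices (6): a, b, c, d, e, f
  1-simplices (12): ab, ac, ad, af, bc, bd, cd, ce, cf, de, df, ef
  2-simplices (6): abc, acf, adf, bcd, cde, def

giving chain groups C_0 ≅ Z^6, C_1 ≅ Z^12, C_2 ≅ Z^6.

Boundary ∂_1: C_1 → C_0 is given by ∂[p,q] = [q] − [p].
The 6×12 boundary matrix has rank 5 and Smith normal form diag(1,1,1,1,1).

Boundary ∂_2: C_2 → C_1 sends each 2-simplex [p,q,r] to [q,r] − [p,r] + [p,q]. For instance
  ∂adf = df − af + ad,
  ∂acf = cf − af + ac.
As a 12×6 matrix over Z this has rank 6, with invariant factors (1,1,1,1,1,1).

Now H_k = ker ∂_k / im ∂_{k+1}, so:

  H_0: rank C_0 − rank ∂_1 = 6 − 5 = 1, and the invariant factors of ∂_1 are all 1, so H_0 = Z.
  H_1: rank ker ∂_1 − rank ∂_2 = (12 − 5) − 6 = 1, and the invariant factors of ∂_2 are all 1, so H_1 = Z.
  H_2: rank ker ∂_2 − rank ∂_3 = (6 − 6) − 0 = 0, and there is no ∂_3, so H_2 = 0.

As a check, the Euler characteristic is 6 − 12 + 6 = 0, which agrees with 1 − 1 + 0 = 0.

H_0 ≅ Z,  H_1 ≅ Z,  H_2 = 0.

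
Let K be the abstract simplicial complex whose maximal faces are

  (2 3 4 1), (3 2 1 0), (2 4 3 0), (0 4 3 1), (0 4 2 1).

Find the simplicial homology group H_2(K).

H_2 ≅ 0.

Take the total order 0 < 1 < 2 < 3 < 4 on the vertex set. Then K (dimension 3) consists of the simplices:

  0-simplices (5): [0], [1], [2], [3], [4]
  1-simplices (10): [0,1], [0,2], [0,3], [0,4], [1,2], [1,3], [1,4], [2,3], [2,4], [3,4]
  2-simplices (10): [0,1,2], [0,1,3], [0,1,4], [0,2,3], [0,2,4], [0,3,4], [1,2,3], [1,2,4], [1,3,4], [2,3,4]
  3-simplices (5): [0,1,2,3], [0,1,2,4], [0,1,3,4], [0,2,3,4], [1,2,3,4]

so the chain groups are C_0 ≅ Z^5, C_1 ≅ Z^10, C_2 ≅ Z^10, C_3 ≅ Z^5.

The boundary map ∂_1: C_1 → C_0 sends each edge [p,q] (with p < q) to q − p. For instance
  ∂[0,4] = [4] − [0].
As a 5×10 matrix over Z this has rank 4, with invariant factors (1,1,1,1).

The boundary map ∂_2: C_2 → C_1 maps a triangle to the signed sum of its edges. For instance
  ∂[2,3,4] = [3,4] − [2,4] + [2,3],
  ∂[0,1,4] = [1,4] − [0,4] + [0,1].
This gives a 10×10 integer matrix of rank 6; reducing to Smith normal form yields diagonal entries (1,1,1,1,1,1).

∂_3: C_3 → C_2 sends each 3-simplex σ to the alternating sum Σ_i (−1)^i (σ with its i-th vertex removed). For instance
  ∂[0,1,2,3] = [1,2,3] − [0,2,3] + [0,1,3] − [0,1,2],
  ∂[0,2,3,4] = [2,3,4] − [0,3,4] + [0,2,4] − [0,2,3].
As a 10×5 matrix over Z this has rank 4, with invariant factors (1,1,1,1).

Now H_k = ker ∂_k / im ∂_{k+1}, so:

  H_2: rank ker ∂_2 − rank ∂_3 = (10 − 6) − 4 = 0, and the invariant factors of ∂_3 are all 1, so H_2 ≅ 0.

(K is a triangulation of the 3-sphere S^3.)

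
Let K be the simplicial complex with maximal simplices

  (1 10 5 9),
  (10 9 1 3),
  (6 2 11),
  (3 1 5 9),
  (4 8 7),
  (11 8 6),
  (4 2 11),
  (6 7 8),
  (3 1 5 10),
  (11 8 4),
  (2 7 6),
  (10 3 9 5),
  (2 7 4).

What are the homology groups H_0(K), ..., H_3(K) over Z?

Order the vertices as 1 < 2 < 3 < 4 < 5 < 6 < 7 < 8 < 9 < 10 < 11. Listing each simplex with vertices in this order, K has dimension 3 with simplices:

  0-simplices (11): [1], [2], [3], [4], [5], [6], [7], [8], [9], [10], [11]
  1-simplices (22): [1,3], [1,5], [1,9], [1,10], [2,4], [2,6], [2,7], [2,11], [3,5], [3,9], [3,10], [4,7], [4,8], [4,11], [5,9], [5,10], [6,7], [6,8], [6,11], [7,8], [8,11], [9,10]
  2-simplices (18): (18 of them)
  3-simplices (5): [1,3,5,9], [1,3,5,10], [1,3,9,10], [1,5,9,10], [3,5,9,10]

so the chain groups are C_0 ≅ Z^11, C_1 ≅ Z^22, C_2 ≅ Z^18, C_3 ≅ Z^5.

Boundary ∂_1: C_1 → C_0 is given by ∂[p,q] = [q] − [p]. For instance
  ∂[1,9] = [9] − [1].
This gives a 11×22 integer matrix of rank 9; reducing to Smith normal form yields diagonal entries (1,1,1,1,1,1,1,1,1).

∂_2: C_2 → C_1 sends each 2-simplex [p,q,r] to [q,r] − [p,r] + [p,q]. For instance
  ∂[1,3,5] = [3,5] − [1,5] + [1,3],
  ∂[1,3,10] = [3,10] − [1,10] + [1,3].
The resulting 22×18 matrix has rank 13, and its Smith normal form has invariant factors (1,1,1,1,1,1,1,1,1,1,1,1,1).

∂_3: C_3 → C_2 sends each 3-simplex σ to the alternating sum Σ_i (−1)^i (σ with its i-th vertex removed). For instance
  ∂[3,5,9,10] = [5,9,10] − [3,9,10] + [3,5,10] − [3,5,9],
  ∂[1,3,5,9] = [3,5,9] − [1,5,9] + [1,3,9] − [1,3,5].
As a 18×5 matrix over Z this has rank 4, with invariant factors (1,1,1,1).

From H_k ≅ ker(∂_k) / im(∂_{k+1}) we obtain:

  H_0: rank C_0 − rank ∂_1 = 11 − 9 = 2, and the invariant factors of ∂_1 are all 1, so H_0 ≅ Z^2.
  H_1: rank ker ∂_1 − rank ∂_2 = (22 − 9) − 13 = 0, and the invariant factors of ∂_2 are all 1, so H_1 ≅ 0.
  H_2: rank ker ∂_2 − rank ∂_3 = (18 − 13) − 4 = 1, and the invariant factors of ∂_3 are all 1, so H_2 ≅ Z.
  H_3: rank ker ∂_3 − rank ∂_4 = (5 − 4) − 0 = 1, and there is no ∂_4, so H_3 ≅ Z.

H_0 = Z^2,  H_1 = 0,  H_2 = Z,  H_3 = Z.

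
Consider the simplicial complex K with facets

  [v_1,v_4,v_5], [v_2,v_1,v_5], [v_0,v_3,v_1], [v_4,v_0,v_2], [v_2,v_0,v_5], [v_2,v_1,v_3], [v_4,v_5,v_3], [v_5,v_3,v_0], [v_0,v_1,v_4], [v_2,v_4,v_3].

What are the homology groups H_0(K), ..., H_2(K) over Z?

Take the total order v_0 < v_1 < v_2 < v_3 < v_4 < v_5 on the vertex set. Then K (dimension 2) consists of the simplices:

  0-simplices (6): [v_0], [v_1], [v_2], [v_3], [v_4], [v_5]
  1-simplices (15): (15 of them)
  2-simplices (10): [v_0,v_1,v_3], [v_0,v_1,v_4], [v_0,v_2,v_4], [v_0,v_2,v_5], [v_0,v_3,v_5], [v_1,v_2,v_3], [v_1,v_2,v_5], [v_1,v_4,v_5], [v_2,v_3,v_4], [v_3,v_4,v_5]

giving chain groups C_0 ≅ Z^6, C_1 ≅ Z^15, C_2 ≅ Z^10.

The boundary map ∂_1: C_1 → C_0 maps an edge to its endpoints' difference, ∂[p,q] = q − p. For instance
  ∂[v_0,v_4] = [v_4] − [v_0].
The 6×15 boundary matrix has rank 5 and Smith normal form diag(1,1,1,1,1).

∂_2: C_2 → C_1 acts by ∂[p,q,r] = [q,r] − [p,r] + [p,q]. For instance
  ∂[v_2,v_3,v_4] = [v_3,v_4] − [v_2,v_4] + [v_2,v_3],
  ∂[v_0,v_1,v_3] = [v_1,v_3] − [v_0,v_3] + [v_0,v_1].
The 15×10 boundary matrix has rank 10 and Smith normal form diag(1,1,1,1,1,1,1,1,1,2).

Computing H_k = (kernel of ∂_k) / (image of ∂_{k+1}):

  H_0: rank C_0 − rank ∂_1 = 6 − 5 = 1, and the invariant factors of ∂_1 are all 1, so H_0 ≅ Z.
  H_1: rank ker ∂_1 − rank ∂_2 = (15 − 5) − 10 = 0, and ∂_2 has invariant factor 2 > 1, so H_1 ≅ Z_2.
  H_2: rank ker ∂_2 − rank ∂_3 = (10 − 10) − 0 = 0, and there is no ∂_3, so H_2 ≅ 0.

As a check, the Euler characteristic is 6 − 15 + 10 = 1, which agrees with 1 − 0 + 0 = 1.

H_0 = Z,  H_1 = Z_2,  H_2 = 0.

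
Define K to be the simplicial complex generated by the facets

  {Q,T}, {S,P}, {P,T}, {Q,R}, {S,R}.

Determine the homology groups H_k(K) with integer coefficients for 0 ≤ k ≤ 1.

H_0 ≅ Z,  H_1 ≅ Z.

Fix the vertex order P < Q < R < S < T and write every simplex with vertices in increasing order. Then dim K = 1 and the simplices of K are:

  0-simplices (5): P, Q, R, S, T
  1-simplices (5): PS, PT, QR, QT, RS

Hence C_0 ≅ Z^5, C_1 ≅ Z^5.

The boundary map ∂_1: C_1 → C_0 maps an edge to its endpoints' difference, ∂[p,q] = q − p.
As a 5×5 matrix over Z this has rank 4, with invariant factors (1,1,1,1).

From H_k ≅ ker(∂_k) / im(∂_{k+1}) we obtain:

  H_0: rank C_0 − rank ∂_1 = 5 − 4 = 1, and the invariant factors of ∂_1 are all 1, so H_0 = Z.
  H_1: rank ker ∂_1 − rank ∂_2 = (5 − 4) − 0 = 1, and there is no ∂_2, so H_1 = Z.

As a check, the Euler characteristic is 5 − 5 = 0, which agrees with 1 − 1 = 0.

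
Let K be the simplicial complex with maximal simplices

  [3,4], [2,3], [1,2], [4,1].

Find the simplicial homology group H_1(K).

We work with the vertex ordering 1 < 2 < 3 < 4. The simplices of K, each written with vertices in increasing order, are:

  0-simplices (4): [1], [2], [3], [4]
  1-simplices (4): [1,2], [1,4], [2,3], [3,4]

so the chain groups are C_0 ≅ Z^4, C_1 ≅ Z^4.

Boundary ∂_1: C_1 → C_0 maps an edge to its endpoints' difference, ∂[p,q] = q − p.
This gives a 4×4 integer matrix of rank 3; reducing to Smith normal form yields diagonal entries (1,1,1).

From H_k ≅ ker(∂_k) / im(∂_{k+1}) we obtain:

  H_1: rank ker ∂_1 − rank ∂_2 = (4 − 3) − 0 = 1, and there is no ∂_2, so H_1 ≅ Z.

H_1 = Z.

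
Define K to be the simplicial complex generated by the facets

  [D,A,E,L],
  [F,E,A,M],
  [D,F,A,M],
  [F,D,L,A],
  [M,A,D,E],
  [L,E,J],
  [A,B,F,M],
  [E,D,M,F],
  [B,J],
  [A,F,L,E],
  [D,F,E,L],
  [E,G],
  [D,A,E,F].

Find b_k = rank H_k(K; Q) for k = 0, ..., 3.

b_0 = 1, b_1 = 1, b_2 = 0, b_3 = 2.

Fix the vertex order A < B < D < E < F < G < J < L < M and write every simplex with vertices in increasing order. Then dim K = 3 and the simplices of K are:

  0-simplices (9): A, B, D, E, F, G, J, L, M
  1-simplices (21): AB, AD, AE, AF, AL, AM, BF, BJ, BM, DE, DF, DL, DM, EF, EG, EJ, EL, EM, FL, FM, JL
  2-simplices (20): ABF, ABM, ADE, ADF, ADL, ADM, AEF, AEL, AEM, AFL, AFM, BFM, DEF, DEL, DEM, DFL, DFM, EFL, EFM, EJL
  3-simplices (10): ABFM, ADEF, ADEL, ADEM, ADFL, ADFM, AEFL, AEFM, DEFL, DEFM

so the chain groups are C_0 ≅ Z^9, C_1 ≅ Z^21, C_2 ≅ Z^20, C_3 ≅ Z^10.

∂_1: C_1 → C_0 sends each edge [p,q] (with p < q) to q − p.
This gives a 9×21 integer matrix of rank 8; reducing to Smith normal form yields diagonal entries (1,1,1,1,1,1,1,1).

∂_2: C_2 → C_1 maps a triangle to the signed sum of its edges. For instance
  ∂AEF = EF − AF + AE,
  ∂EJL = JL − EL + EJ.
The 21×20 boundary matrix has rank 12 and Smith normal form diag(1,1,1,1,1,1,1,1,1,1,1,1).

The boundary map ∂_3: C_3 → C_2 sends each 3-simplex σ to the alternating sum Σ_i (−1)^i (σ with its i-th vertex removed). For instance
  ∂ADEL = DEL − AEL + ADL − ADE,
  ∂DEFM = EFM − DFM + DEM − DEF.
The resulting 20×10 matrix has rank 8, and its Smith normal form has invariant factors (1,1,1,1,1,1,1,1).

Computing H_k = (kernel of ∂_k) / (image of ∂_{k+1}):

  H_0: rank C_0 − rank ∂_1 = 9 − 8 = 1, and the invariant factors of ∂_1 are all 1, so H_0 ≅ Z.
  H_1: rank ker ∂_1 − rank ∂_2 = (21 − 8) − 12 = 1, and the invariant factors of ∂_2 are all 1, so H_1 ≅ Z.
  H_2: rank ker ∂_2 − rank ∂_3 = (20 − 12) − 8 = 0, and the invariant factors of ∂_3 are all 1, so H_2 ≅ 0.
  H_3: rank ker ∂_3 − rank ∂_4 = (10 − 8) − 0 = 2, and there is no ∂_4, so H_3 ≅ Z^2.

Hence the Betti numbers are b_0 = 1, b_1 = 1, b_2 = 0, b_3 = 2.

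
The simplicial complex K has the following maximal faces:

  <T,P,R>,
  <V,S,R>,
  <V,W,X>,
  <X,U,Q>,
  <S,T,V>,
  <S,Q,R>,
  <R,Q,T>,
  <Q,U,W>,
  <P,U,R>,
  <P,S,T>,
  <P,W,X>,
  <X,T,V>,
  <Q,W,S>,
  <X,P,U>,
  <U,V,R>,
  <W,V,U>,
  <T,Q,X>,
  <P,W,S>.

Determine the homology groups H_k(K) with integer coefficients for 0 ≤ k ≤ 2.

K has 9 vertices, 27 edges, 18 triangles.
rank ∂_0 = 0, rank ∂_1 = 8 ⇒ b_0 = 9 − 0 − 8 = 1; all invariant factors of ∂_1 are 1 so no torsion. So H_0 ≅ Z.
rank ∂_1 = 8, rank ∂_2 = 18 ⇒ b_1 = 27 − 8 − 18 = 1; ∂_2 has invariant factor(s) [2] giving torsion. So H_1 ≅ Z ⊕ Z_2.
rank ∂_2 = 18, rank ∂_3 = 0 ⇒ b_2 = 18 − 18 − 0 = 0. So H_2 ≅ 0.

H_0 ≅ Z,  H_1 ≅ Z ⊕ Z_2,  H_2 = 0.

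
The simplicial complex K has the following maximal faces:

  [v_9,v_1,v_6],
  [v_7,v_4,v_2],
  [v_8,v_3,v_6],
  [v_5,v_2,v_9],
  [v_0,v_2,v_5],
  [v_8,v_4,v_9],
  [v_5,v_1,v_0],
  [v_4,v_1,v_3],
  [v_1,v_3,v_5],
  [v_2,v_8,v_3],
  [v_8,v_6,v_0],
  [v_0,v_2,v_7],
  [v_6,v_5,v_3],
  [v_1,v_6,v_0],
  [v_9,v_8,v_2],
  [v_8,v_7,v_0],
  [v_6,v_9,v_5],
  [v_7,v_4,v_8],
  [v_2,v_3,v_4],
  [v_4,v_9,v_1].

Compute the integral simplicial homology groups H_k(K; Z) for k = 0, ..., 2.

Order the vertices as v_0 < v_1 < v_2 < v_3 < v_4 < v_5 < v_6 < v_7 < v_8 < v_9. Listing each simplex with vertices in this order, K has dimension 2 with simplices:

  0-simplices (10): [v_0], [v_1], [v_2], [v_3], [v_4], [v_5], [v_6], [v_7], [v_8], [v_9]
  1-simplices (30): (30 of them)
  2-simplices (20): (20 of them)

Hence C_0 ≅ Z^10, C_1 ≅ Z^30, C_2 ≅ Z^20.

∂_1: C_1 → C_0 sends each edge [p,q] (with p < q) to q − p. For instance
  ∂[v_0,v_2] = [v_2] − [v_0].
The 10×30 boundary matrix has rank 9 and Smith normal form diag(1,1,1,1,1,1,1,1,1).

∂_2: C_2 → C_1 maps a triangle to the signed sum of its edges. For instance
  ∂[v_2,v_8,v_9] = [v_8,v_9] − [v_2,v_9] + [v_2,v_8],
  ∂[v_1,v_6,v_9] = [v_6,v_9] − [v_1,v_9] + [v_1,v_6].
As a 30×20 matrix over Z this has rank 20, with invariant factors (1,1,1,1,1,1,1,1,1,1,1,1,1,1,1,1,1,1,1,2).

From H_k ≅ ker(∂_k) / im(∂_{k+1}) we obtain:

  H_0: rank C_0 − rank ∂_1 = 10 − 9 = 1, and the invariant factors of ∂_1 are all 1, so H_0 ≅ Z.
  H_1: rank ker ∂_1 − rank ∂_2 = (30 − 9) − 20 = 1, and ∂_2 has invariant factor 2 > 1, so H_1 ≅ Z ⊕ Z/2.
  H_2: rank ker ∂_2 − rank ∂_3 = (20 − 20) − 0 = 0, and there is no ∂_3, so H_2 ≅ 0.

H_0 = Z,  H_1 = Z ⊕ Z/2,  H_2 = 0.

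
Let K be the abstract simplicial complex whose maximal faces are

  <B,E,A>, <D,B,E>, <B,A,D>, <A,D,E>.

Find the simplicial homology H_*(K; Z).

H_0 = Z,  H_1 = 0,  H_2 = Z.

We work with the vertex ordering A < B < D < E. The simplices of K, each written with vertices in increasing order, are:

  0-simplices (4): A, B, D, E
  1-simplices (6): AB, AD, AE, BD, BE, DE
  2-simplices (4): ABD, ABE, ADE, BDE

so the chain groups are C_0 ≅ Z^4, C_1 ≅ Z^6, C_2 ≅ Z^4.

∂_1: C_1 → C_0 maps an edge to its endpoints' difference, ∂[p,q] = q − p. For instance
  ∂BE = E − B.
The resulting 4×6 matrix has rank 3, and its Smith normal form has invariant factors (1,1,1).

Boundary ∂_2: C_2 → C_1 maps a triangle to the signed sum of its edges. For instance
  ∂ABE = BE − AE + AB,
  ∂ADE = DE − AE + AD.
The resulting 6×4 matrix has rank 3, and its Smith normal form has invariant factors (1,1,1).

Computing H_k = (kernel of ∂_k) / (image of ∂_{k+1}):

  H_0: rank C_0 − rank ∂_1 = 4 − 3 = 1, and the invariant factors of ∂_1 are all 1, so H_0 = Z.
  H_1: rank ker ∂_1 − rank ∂_2 = (6 − 3) − 3 = 0, and the invariant factors of ∂_2 are all 1, so H_1 = 0.
  H_2: rank ker ∂_2 − rank ∂_3 = (4 − 3) − 0 = 1, and there is no ∂_3, so H_2 = Z.

As a check, the Euler characteristic is 4 − 6 + 4 = 2, which agrees with 1 − 0 + 1 = 2.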